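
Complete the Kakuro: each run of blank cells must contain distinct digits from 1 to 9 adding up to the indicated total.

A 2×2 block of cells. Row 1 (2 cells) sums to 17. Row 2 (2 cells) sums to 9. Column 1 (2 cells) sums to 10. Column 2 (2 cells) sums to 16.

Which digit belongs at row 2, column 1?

17 in 2 cells must be {8,9}; 16 in 2 cells must be {7,9}.
The 17 across and the 16 down share only 9, so (1,2) = 9.
(2,2) = 16 − 9 = 7 completes the 16 down.
(1,1) = 17 − 9 = 8 completes the 17 across.
(2,1) = 9 − 7 = 2 completes the 9 across.

2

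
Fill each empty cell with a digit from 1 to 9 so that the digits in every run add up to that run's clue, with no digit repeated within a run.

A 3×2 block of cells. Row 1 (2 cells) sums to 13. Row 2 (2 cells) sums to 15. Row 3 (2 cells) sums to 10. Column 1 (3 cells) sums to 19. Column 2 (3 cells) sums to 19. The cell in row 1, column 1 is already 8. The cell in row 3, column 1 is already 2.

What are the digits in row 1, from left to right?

8 5

(1,2) = 13 − 8 = 5 completes the 13 across.
(2,1) = 19 − 10 = 9 completes the 19 down.
(2,2) = 15 − 9 = 6 completes the 15 across.
(3,2) = 10 − 2 = 8 completes the 10 across.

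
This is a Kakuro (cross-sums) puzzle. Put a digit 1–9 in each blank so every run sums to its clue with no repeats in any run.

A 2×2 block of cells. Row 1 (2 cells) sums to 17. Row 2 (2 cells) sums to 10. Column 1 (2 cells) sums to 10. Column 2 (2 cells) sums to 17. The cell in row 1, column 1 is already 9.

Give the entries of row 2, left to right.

1 9

17 in 2 cells must be {8,9}.
(1,2) = 17 − 9 = 8 completes the 17 across.
(2,1) = 10 − 9 = 1 completes the 10 down.
(2,2) = 10 − 1 = 9 completes the 10 across.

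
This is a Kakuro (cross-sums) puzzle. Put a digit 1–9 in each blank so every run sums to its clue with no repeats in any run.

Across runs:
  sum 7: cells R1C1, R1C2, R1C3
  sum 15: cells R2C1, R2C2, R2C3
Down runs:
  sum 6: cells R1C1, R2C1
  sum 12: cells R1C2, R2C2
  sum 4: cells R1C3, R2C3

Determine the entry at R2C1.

4

7 in 3 cells must be {1,2,4}; 4 in 2 cells must be {1,3}.
The 7 across and the 12 down share only 4, so R1C2 = 4.
Given what's placed, R1C3 must be 1 to fit the 7 across and 4 down.
R2C2 = 12 − 4 = 8 completes the 12 down.
R2C3 = 4 − 1 = 3 completes the 4 down.
R1C1 = 7 − 5 = 2 completes the 7 across.
R2C1 = 15 − 11 = 4 completes the 15 across.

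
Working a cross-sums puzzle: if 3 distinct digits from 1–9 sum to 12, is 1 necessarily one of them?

Counterexample: {2,3,7} sums to 12 without using 1.

No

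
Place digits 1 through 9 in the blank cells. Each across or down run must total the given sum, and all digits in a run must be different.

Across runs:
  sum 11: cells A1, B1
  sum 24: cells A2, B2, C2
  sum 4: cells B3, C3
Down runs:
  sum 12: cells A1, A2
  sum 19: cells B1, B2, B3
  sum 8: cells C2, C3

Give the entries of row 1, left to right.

24 in 3 cells must be {7,8,9}; 4 in 2 cells must be {1,3}.
The 24 across and the 8 down share only 7, so C2 = 7.
Intersecting the 4 across with the 19 down forces B3 = 3.
C3 = 4 − 3 = 1 completes the 4 across.
B2 = 9: the only remaining digit allowed by both the 24 across and the 19 down.
B1 = 19 − 12 = 7 completes the 19 down.
A2 = 24 − 16 = 8 completes the 24 across.
A1 = 11 − 7 = 4 completes the 11 across.

4 7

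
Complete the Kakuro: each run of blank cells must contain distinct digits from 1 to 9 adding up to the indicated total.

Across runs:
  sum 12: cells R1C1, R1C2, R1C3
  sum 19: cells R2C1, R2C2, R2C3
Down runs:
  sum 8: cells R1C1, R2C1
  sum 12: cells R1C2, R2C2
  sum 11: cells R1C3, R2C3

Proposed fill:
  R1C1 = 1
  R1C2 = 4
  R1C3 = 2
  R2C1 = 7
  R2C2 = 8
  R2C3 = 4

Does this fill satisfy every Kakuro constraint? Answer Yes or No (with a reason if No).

No — the across run R1C1–R1C3 sums to 7, not 12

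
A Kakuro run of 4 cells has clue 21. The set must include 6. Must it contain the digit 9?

No

Counterexample: {2,5,6,8} sums to 21 under that restriction without using 9.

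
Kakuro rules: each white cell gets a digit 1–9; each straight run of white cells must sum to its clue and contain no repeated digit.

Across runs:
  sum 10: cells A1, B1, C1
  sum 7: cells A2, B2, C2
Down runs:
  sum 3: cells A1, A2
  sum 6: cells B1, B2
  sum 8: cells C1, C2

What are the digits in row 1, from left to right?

7 in 3 cells must be {1,2,4}; 3 in 2 cells must be {1,2}.
Nothing is forced directly, so branch on A1, whose candidates are 1 or 2. If A1 = 2: that forces A2 = 1, C2 = 2, after which C1 would have to be in {1,3,5,7} for the 10 across but in {6} for the 8 down — contradiction. So A1 = 1.
A2 = 3 − 1 = 2 completes the 3 down.
Given what's placed, C2 must be 1 to fit the 7 across and 8 down.
C1 = 8 − 1 = 7 completes the 8 down.
B2 = 7 − 3 = 4 completes the 7 across.
B1 = 10 − 8 = 2 completes the 10 across.

1, 2, 7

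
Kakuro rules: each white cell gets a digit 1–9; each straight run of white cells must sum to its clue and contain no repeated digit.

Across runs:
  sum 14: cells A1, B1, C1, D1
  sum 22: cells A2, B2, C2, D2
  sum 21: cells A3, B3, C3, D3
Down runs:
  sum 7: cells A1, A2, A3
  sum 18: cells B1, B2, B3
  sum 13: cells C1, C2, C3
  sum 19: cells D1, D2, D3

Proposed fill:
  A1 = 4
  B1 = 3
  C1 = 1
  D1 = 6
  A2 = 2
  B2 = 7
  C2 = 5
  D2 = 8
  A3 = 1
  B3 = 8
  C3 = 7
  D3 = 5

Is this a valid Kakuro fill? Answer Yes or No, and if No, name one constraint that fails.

Yes

Across: 4+3+1+6=14; 2+7+5+8=22; 1+8+7+5=21. Down: 4+2+1=7; 3+7+8=18; 1+5+7=13; 6+8+5=19. No digit repeats within any run.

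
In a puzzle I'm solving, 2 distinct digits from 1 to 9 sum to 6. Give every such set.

2 distinct digits from 1–9 sum between 3 and 17.

{1,5}; {2,4}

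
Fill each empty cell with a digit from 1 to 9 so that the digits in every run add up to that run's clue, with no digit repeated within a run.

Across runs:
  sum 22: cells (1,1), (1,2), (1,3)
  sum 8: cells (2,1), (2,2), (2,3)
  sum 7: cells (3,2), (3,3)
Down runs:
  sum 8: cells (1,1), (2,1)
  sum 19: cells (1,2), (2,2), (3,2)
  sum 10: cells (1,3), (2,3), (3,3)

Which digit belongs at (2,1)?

Nothing is forced directly, so branch on (1,3), whose candidates are 5 or 6 or 7. If (1,3) = 5: then (1,1) would have to be in {8,9} for the 22 across but in {1,2,3,5,6,7} for the 8 down — contradiction. If (1,3) = 7: that forces (1,1) = 6, (1,2) = 9, (2,1) = 2, after which (2,2) would have to be in {1,5} for the 8 across but in {2,3,4,6,7,8} for the 19 down — contradiction. So (1,3) = 6.
Given what's placed, (1,1) must be 7 to fit the 22 across and 8 down.
(1,2) = 22 − 13 = 9 completes the 22 across.
(2,1) = 8 − 7 = 1 completes the 8 down.
(2,3) = 3: the only remaining digit allowed by both the 8 across and the 10 down.
(3,3) = 10 − 9 = 1 completes the 10 down.
(2,2) = 8 − 4 = 4 completes the 8 across.
(3,2) = 7 − 1 = 6 completes the 7 across.

1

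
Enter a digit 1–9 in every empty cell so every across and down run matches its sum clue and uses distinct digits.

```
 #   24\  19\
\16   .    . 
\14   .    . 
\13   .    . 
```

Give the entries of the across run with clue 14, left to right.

8, 6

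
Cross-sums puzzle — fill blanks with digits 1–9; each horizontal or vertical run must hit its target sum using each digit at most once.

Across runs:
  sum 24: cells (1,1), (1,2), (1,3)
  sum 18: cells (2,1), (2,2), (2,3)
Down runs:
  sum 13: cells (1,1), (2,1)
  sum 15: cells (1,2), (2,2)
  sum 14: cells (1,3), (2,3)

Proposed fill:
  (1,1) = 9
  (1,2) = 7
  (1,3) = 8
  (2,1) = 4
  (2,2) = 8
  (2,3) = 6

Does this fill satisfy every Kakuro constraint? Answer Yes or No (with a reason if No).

Yes

Across: 9+7+8=24; 4+8+6=18. Down: 9+4=13; 7+8=15; 8+6=14. No digit repeats within any run.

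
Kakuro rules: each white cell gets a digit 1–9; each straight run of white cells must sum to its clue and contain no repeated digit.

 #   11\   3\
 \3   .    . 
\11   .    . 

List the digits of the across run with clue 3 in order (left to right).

2 1

3 in 2 cells must be {1,2}.
The 3 across and the 11 down share only 2, so R1C1 = 2.
R1C2 = 3 − 2 = 1 completes the 3 across.
R2C1 = 11 − 2 = 9 completes the 11 down.
R2C2 = 11 − 9 = 2 completes the 11 across.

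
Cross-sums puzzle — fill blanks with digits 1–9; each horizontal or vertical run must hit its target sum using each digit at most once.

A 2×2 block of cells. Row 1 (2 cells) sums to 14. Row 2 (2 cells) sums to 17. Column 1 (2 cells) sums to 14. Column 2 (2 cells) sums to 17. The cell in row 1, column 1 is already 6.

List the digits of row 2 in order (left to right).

8 9

17 in 2 cells must be {8,9}.
(1,2) = 14 − 6 = 8 completes the 14 across.
(2,1) = 14 − 6 = 8 completes the 14 down.
(2,2) = 17 − 8 = 9 completes the 17 across.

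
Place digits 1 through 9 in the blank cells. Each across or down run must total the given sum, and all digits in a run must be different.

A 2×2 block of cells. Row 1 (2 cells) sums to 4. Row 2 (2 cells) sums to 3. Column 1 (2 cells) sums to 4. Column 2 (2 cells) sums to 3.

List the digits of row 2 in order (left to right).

1, 2

4 in 2 cells must be {1,3}; 3 in 2 cells must be {1,2}.
The 4 across and the 3 down share only 1, so (1,2) = 1.
The 3 across and the 4 down share only 1, so (2,1) = 1.
(2,2) = 3 − 1 = 2 completes the 3 across.
(1,1) = 4 − 1 = 3 completes the 4 across.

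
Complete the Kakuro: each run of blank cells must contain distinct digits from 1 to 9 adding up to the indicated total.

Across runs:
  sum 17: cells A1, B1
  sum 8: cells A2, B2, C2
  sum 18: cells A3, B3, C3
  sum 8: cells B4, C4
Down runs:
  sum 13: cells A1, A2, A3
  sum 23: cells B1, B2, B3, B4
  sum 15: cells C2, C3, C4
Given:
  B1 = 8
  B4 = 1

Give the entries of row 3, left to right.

3 9 6

17 in 2 cells must be {8,9}.
A1 = 17 − 8 = 9 completes the 17 across.
B2 = 5: the only remaining digit allowed by both the 8 across and the 23 down.
B3 = 23 − 14 = 9 completes the 23 down.
C4 = 8 − 1 = 7 completes the 8 across.
A2 = 1: the only remaining digit allowed by both the 8 across and the 13 down.
C2 = 8 − 6 = 2 completes the 8 across.
A3 = 13 − 10 = 3 completes the 13 down.
C3 = 18 − 12 = 6 completes the 18 across.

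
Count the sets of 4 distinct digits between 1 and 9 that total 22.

4 distinct digits from 1–9 sum between 10 and 30.

11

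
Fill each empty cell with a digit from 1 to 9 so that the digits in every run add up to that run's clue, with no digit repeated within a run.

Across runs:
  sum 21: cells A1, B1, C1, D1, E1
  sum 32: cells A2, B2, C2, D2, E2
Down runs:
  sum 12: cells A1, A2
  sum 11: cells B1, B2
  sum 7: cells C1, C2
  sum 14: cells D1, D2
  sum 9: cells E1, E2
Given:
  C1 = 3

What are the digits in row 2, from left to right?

5 9 4 6 8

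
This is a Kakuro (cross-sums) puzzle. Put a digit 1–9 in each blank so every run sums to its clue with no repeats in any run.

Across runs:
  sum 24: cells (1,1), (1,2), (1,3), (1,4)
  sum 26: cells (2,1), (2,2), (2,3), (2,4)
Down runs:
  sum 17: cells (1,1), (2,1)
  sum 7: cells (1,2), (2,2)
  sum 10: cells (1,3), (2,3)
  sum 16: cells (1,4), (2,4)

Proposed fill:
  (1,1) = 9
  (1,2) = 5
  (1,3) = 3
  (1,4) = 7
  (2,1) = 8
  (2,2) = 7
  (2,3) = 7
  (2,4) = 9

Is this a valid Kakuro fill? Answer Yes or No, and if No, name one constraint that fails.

No — the across run (2,1)–(2,4) sums to 31, not 26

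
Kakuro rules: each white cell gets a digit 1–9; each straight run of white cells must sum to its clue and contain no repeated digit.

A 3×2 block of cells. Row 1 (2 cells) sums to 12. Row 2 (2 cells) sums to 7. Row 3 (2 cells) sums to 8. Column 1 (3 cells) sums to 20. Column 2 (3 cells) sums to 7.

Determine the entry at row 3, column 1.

7

7 in 3 cells must be {1,2,4}.
The 12 across and the 7 down share only 4, so (1,2) = 4.
(1,1) = 12 − 4 = 8 completes the 12 across.
Nothing is forced directly, so branch on (2,1), whose candidates are 3 or 5. If (2,1) = 3: then (2,2) would have to be in {4} for the 7 across but in {1,2} for the 7 down — contradiction. So (2,1) = 5.
(2,2) = 7 − 5 = 2 completes the 7 across.
(3,1) = 20 − 13 = 7 completes the 20 down.
(3,2) = 8 − 7 = 1 completes the 8 across.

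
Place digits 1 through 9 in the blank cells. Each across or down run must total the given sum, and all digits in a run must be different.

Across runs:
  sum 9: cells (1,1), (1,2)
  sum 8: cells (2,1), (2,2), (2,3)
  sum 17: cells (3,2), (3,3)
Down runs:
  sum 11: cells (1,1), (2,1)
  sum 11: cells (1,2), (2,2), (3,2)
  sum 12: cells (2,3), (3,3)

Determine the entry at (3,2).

17 in 2 cells must be {8,9}.
The 17 across and the 11 down share only 8, so (3,2) = 8.
(3,3) = 17 − 8 = 9 completes the 17 across.
(2,3) = 12 − 9 = 3 completes the 12 down.
(2,1) = 4: the only remaining digit allowed by both the 8 across and the 11 down.
(2,2) = 8 − 7 = 1 completes the 8 across.
(1,1) = 11 − 4 = 7 completes the 11 down.
(1,2) = 9 − 7 = 2 completes the 9 across.

8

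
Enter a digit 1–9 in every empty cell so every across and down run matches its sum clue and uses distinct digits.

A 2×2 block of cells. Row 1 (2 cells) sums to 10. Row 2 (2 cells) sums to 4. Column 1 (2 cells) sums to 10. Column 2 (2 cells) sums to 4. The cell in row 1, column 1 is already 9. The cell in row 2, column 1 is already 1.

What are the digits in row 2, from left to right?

4 in 2 cells must be {1,3}.
(1,2) = 10 − 9 = 1 completes the 10 across.
(2,2) = 4 − 1 = 3 completes the 4 across.

1, 3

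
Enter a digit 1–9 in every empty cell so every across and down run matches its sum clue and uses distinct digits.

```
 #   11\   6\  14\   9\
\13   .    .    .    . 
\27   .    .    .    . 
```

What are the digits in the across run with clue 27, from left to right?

7, 5, 9, 6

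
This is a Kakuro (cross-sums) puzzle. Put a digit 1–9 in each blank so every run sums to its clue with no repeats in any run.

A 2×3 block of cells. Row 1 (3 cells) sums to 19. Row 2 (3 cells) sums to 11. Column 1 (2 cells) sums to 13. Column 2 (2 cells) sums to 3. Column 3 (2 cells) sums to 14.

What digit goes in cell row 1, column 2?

2

3 in 2 cells must be {1,2}.
The 19 across and the 3 down share only 2, so (1,2) = 2.
(2,2) = 3 − 2 = 1 completes the 3 down.
Nothing is forced directly, so branch on (2,3), whose candidates are 6 or 8. If (2,3) = 8: then (1,3) would have to be in {8,9} for the 19 across but in {6} for the 14 down — contradiction. So (2,3) = 6.
(1,3) = 14 − 6 = 8 completes the 14 down.
(2,1) = 11 − 7 = 4 completes the 11 across.
(1,1) = 19 − 10 = 9 completes the 19 across.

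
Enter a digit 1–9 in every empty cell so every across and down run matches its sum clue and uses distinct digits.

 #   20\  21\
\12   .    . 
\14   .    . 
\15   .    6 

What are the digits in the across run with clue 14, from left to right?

Given what's placed, R2C2 must be 8 to fit the 14 across and 21 down.
R3C1 = 15 − 6 = 9 completes the 15 across.
R1C2 = 21 − 14 = 7 completes the 21 down.
R2C1 = 14 − 8 = 6 completes the 14 across.
R1C1 = 12 − 7 = 5 completes the 12 across.

6 8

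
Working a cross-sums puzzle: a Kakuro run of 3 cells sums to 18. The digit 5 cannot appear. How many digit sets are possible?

3 distinct digits from 1–9 sum between 6 and 24.
Dropping sets that contain 5.
Enumerating: {1,8,9}, {2,7,9}, {3,6,9}, {3,7,8}, {4,6,8}.

5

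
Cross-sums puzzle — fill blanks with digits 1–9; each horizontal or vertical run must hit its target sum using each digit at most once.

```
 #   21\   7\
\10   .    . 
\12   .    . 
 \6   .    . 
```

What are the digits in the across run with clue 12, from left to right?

8 4

7 in 3 cells must be {1,2,4}.
The 12 across and the 7 down share only 4, so R2C2 = 4.
R2C1 = 12 − 4 = 8 completes the 12 across.
Given what's placed, R3C1 must be 4 to fit the 6 across and 21 down.
R3C2 = 6 − 4 = 2 completes the 6 across.
R1C1 = 21 − 12 = 9 completes the 21 down.
R1C2 = 10 − 9 = 1 completes the 10 across.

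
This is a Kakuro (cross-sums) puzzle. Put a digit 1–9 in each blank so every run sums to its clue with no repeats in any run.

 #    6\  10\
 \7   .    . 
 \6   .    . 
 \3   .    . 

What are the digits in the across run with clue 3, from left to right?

3 in 2 cells must be {1,2}; 6 in 3 cells must be {1,2,3}.
Nothing is forced directly, so branch on R2C1, whose candidates are 1 or 2. If R2C1 = 2: that forces R2C2 = 4, R3C1 = 1, after which R3C2 would have to be in {2} for the 3 across but in {1,5} for the 10 down — contradiction. So R2C1 = 1.
R2C2 = 6 − 1 = 5 completes the 6 across.
Given what's placed, R3C1 must be 2 to fit the 3 across and 6 down.
R3C2 = 3 − 2 = 1 completes the 3 across.
R1C1 = 6 − 3 = 3 completes the 6 down.
R1C2 = 7 − 3 = 4 completes the 7 across.

2 1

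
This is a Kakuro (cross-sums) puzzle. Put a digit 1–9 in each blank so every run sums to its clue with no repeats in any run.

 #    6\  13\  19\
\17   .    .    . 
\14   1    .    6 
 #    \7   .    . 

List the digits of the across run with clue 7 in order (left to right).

R1C1 = 6 − 1 = 5 completes the 6 down.
R2C2 = 14 − 7 = 7 completes the 14 across.
Given what's placed, R1C2 must be 4 to fit the 17 across and 13 down.
R1C3 = 17 − 9 = 8 completes the 17 across.
R3C2 = 13 − 11 = 2 completes the 13 down.
R3C3 = 7 − 2 = 5 completes the 7 across.

2 5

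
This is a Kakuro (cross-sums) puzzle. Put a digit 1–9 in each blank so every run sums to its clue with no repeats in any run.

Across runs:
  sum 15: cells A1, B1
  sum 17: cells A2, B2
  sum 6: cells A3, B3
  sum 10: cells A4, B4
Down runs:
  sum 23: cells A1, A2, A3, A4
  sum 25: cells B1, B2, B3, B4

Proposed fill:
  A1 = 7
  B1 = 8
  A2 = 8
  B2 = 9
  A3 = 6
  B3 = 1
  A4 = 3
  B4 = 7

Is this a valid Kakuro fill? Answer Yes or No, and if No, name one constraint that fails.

No — the down run A1–A4 sums to 24, not 23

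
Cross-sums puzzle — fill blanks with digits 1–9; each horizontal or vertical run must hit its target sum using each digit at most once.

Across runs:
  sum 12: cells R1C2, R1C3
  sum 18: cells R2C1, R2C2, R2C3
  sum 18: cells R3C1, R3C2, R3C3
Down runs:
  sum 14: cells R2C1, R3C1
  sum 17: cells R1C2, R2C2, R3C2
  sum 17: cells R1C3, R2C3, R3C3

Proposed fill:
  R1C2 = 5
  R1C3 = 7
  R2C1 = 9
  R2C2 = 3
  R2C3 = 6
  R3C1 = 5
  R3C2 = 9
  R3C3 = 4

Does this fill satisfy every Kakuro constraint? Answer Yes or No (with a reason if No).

Yes

Across: 5+7=12; 9+3+6=18; 5+9+4=18. Down: 9+5=14; 5+3+9=17; 7+6+4=17. No digit repeats within any run.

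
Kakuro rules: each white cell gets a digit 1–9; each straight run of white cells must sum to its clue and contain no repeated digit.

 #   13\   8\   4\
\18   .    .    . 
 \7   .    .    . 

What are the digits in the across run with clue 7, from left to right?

7 in 3 cells must be {1,2,4}; 4 in 2 cells must be {1,3}.
The 7 across and the 13 down share only 4, so R2C1 = 4.
Given what's placed, R2C3 must be 1 to fit the 7 across and 4 down.
R1C1 = 13 − 4 = 9 completes the 13 down.
R1C3 = 4 − 1 = 3 completes the 4 down.
R2C2 = 7 − 5 = 2 completes the 7 across.
R1C2 = 18 − 12 = 6 completes the 18 across.

4, 2, 1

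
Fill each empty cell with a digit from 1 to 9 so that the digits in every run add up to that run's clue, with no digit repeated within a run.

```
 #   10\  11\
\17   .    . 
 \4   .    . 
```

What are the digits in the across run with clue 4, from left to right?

1 3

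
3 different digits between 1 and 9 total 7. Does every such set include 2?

Yes

The only way to make 7 from 3 distinct digits is {1,2,4}, which contains 2.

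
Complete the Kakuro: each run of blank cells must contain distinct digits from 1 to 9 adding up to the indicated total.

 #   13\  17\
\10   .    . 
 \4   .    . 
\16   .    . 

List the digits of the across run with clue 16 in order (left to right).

9 7

4 in 2 cells must be {1,3}; 16 in 2 cells must be {7,9}.
Nothing is forced directly, so branch on R2C1, whose candidates are 1 or 3. If R2C1 = 1: that forces R2C2 = 3, R3C2 = 9, after which R1C2 would have to be in {1,2,3,4,6,7,8,9} for the 10 across but in {5} for the 17 down — contradiction. So R2C1 = 3.
R2C2 = 4 − 3 = 1 completes the 4 across.
Given what's placed, R3C1 must be 9 to fit the 16 across and 13 down.
R3C2 = 16 − 9 = 7 completes the 16 across.
R1C1 = 13 − 12 = 1 completes the 13 down.
R1C2 = 10 − 1 = 9 completes the 10 across.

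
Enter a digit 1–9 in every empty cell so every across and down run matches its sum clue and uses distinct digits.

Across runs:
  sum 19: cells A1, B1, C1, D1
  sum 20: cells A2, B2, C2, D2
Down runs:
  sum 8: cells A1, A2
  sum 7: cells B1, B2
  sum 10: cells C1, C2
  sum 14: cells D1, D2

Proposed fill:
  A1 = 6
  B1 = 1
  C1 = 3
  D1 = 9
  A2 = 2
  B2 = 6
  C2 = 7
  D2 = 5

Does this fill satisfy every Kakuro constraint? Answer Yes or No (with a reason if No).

Across: 6+1+3+9=19; 2+6+7+5=20. Down: 6+2=8; 1+6=7; 3+7=10; 9+5=14. No digit repeats within any run.

Yes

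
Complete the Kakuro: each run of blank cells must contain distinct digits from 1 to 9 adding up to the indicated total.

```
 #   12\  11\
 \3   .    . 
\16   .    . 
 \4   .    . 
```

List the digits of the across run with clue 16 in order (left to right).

3 in 2 cells must be {1,2}; 16 in 2 cells must be {7,9}; 4 in 2 cells must be {1,3}.
The 16 across and the 11 down share only 7, so R2C2 = 7.
Given what's placed, R1C2 must be 1 to fit the 3 across and 11 down.
R2C1 = 16 − 7 = 9 completes the 16 across.
R3C1 = 1: the only remaining digit allowed by both the 4 across and the 12 down.
R3C2 = 4 − 1 = 3 completes the 4 across.
R1C1 = 3 − 1 = 2 completes the 3 across.

9 7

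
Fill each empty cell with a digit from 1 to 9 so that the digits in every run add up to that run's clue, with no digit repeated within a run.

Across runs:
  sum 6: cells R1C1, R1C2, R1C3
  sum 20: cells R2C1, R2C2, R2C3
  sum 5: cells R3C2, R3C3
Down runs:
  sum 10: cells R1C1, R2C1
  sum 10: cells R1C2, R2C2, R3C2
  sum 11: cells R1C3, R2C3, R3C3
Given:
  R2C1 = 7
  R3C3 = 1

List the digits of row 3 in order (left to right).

4 1

6 in 3 cells must be {1,2,3}.
R1C1 = 10 − 7 = 3 completes the 10 down.
R1C3 = 2: the only remaining digit allowed by both the 6 across and the 11 down.
R2C3 = 11 − 3 = 8 completes the 11 down.
R3C2 = 5 − 1 = 4 completes the 5 across.
R1C2 = 6 − 5 = 1 completes the 6 across.
R2C2 = 20 − 15 = 5 completes the 20 across.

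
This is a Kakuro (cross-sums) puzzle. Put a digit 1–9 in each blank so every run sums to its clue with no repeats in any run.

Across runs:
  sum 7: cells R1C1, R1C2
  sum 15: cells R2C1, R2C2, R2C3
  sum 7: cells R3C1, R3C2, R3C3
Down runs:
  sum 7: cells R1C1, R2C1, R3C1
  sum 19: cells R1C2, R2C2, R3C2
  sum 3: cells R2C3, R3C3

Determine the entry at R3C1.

7 in 3 cells must be {1,2,4}; 3 in 2 cells must be {1,2}.
Nothing is forced directly, so branch on R2C3, whose candidates are 1 or 2. If R2C3 = 1: then R2C1 would have to be in {5,6,8,9} for the 15 across but in {1,2,4} for the 7 down — contradiction. So R2C3 = 2.
Given what's placed, R2C1 must be 4 to fit the 15 across and 7 down.
R2C2 = 15 − 6 = 9 completes the 15 across.
R3C3 = 3 − 2 = 1 completes the 3 down.
R3C1 = 2: the only remaining digit allowed by both the 7 across and the 7 down.

2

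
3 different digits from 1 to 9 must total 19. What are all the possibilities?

{2,8,9}; {3,7,9}; {4,6,9}; {4,7,8}; {5,6,8}

3 distinct digits from 1–9 sum between 6 and 24.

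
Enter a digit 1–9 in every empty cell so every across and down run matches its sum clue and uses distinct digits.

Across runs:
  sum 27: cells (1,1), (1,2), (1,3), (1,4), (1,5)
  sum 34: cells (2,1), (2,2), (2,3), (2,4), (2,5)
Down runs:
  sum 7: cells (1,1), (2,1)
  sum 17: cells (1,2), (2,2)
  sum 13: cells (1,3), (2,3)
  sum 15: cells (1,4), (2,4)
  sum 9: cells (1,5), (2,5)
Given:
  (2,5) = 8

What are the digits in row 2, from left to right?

4 9 7 6 8

34 in 5 cells must be {4,6,7,8,9}; 17 in 2 cells must be {8,9}.
(1,5) = 9 − 8 = 1 completes the 9 down.
(2,2) = 9: the only remaining digit allowed by both the 34 across and the 17 down.
(1,2) = 17 − 9 = 8 completes the 17 down.
No cell is forced outright now. (2,1) can only be 4 or 6 (the digits allowed by both its 34 across and its 7 down). If (2,1) = 6: then (1,1) would have to be in {2,3,4,5,6,7,9} for the 27 across but in {1} for the 7 down — contradiction. So (2,1) = 4.
(1,1) = 7 − 4 = 3 completes the 7 down.
Nothing is forced directly, so branch on (2,3), whose candidates are 6 or 7. If (2,3) = 6: then (1,3) would have to be in {6,9} for the 27 across but in {7} for the 13 down — contradiction. So (2,3) = 7.
(1,3) = 13 − 7 = 6 completes the 13 down.
(1,4) = 27 − 18 = 9 completes the 27 across.
(2,4) = 34 − 28 = 6 completes the 34 across.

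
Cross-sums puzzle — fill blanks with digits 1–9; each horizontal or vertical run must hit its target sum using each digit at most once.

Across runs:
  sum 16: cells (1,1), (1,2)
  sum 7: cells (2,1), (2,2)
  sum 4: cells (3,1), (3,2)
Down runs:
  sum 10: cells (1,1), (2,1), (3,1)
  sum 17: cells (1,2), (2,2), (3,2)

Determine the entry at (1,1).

16 in 2 cells must be {7,9}; 4 in 2 cells must be {1,3}.
The 16 across and the 10 down share only 7, so (1,1) = 7.
(1,2) = 16 − 7 = 9 completes the 16 across.
Given what's placed, (3,1) must be 1 to fit the 4 across and 10 down.
(3,2) = 4 − 1 = 3 completes the 4 across.
(2,1) = 10 − 8 = 2 completes the 10 down.
(2,2) = 7 − 2 = 5 completes the 7 across.

7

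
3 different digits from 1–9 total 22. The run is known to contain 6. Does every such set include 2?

The only way to make 22 from 3 distinct digits under that restriction is {6,7,9}, which does not contain 2.

No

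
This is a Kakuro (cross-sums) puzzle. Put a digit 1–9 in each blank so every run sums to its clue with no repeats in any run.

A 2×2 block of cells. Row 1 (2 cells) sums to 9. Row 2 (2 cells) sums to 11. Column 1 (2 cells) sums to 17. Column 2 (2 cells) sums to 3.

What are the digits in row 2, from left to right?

9 2

17 in 2 cells must be {8,9}; 3 in 2 cells must be {1,2}.
The 9 across and the 17 down share only 8, so (1,1) = 8.
(1,2) = 9 − 8 = 1 completes the 9 across.
(2,1) = 17 − 8 = 9 completes the 17 down.
(2,2) = 11 − 9 = 2 completes the 11 across.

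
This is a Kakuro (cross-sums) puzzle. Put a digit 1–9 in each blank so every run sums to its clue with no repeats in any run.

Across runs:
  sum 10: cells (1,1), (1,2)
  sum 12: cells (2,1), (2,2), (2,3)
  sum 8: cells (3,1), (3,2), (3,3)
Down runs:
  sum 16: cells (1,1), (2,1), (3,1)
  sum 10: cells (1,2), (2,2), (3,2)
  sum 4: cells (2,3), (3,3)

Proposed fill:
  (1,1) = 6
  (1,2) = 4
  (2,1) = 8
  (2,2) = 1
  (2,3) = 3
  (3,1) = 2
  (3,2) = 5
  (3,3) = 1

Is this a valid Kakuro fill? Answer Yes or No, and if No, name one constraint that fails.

Yes

Across: 6+4=10; 8+1+3=12; 2+5+1=8. Down: 6+8+2=16; 4+1+5=10; 3+1=4. No digit repeats within any run.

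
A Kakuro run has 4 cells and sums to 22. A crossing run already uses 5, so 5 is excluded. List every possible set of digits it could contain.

4 distinct digits from 1–9 sum between 10 and 30.
Dropping sets that contain 5.

{1,4,8,9}; {1,6,7,8}; {2,3,8,9}; {2,4,7,9}; {3,4,6,9}; {3,4,7,8}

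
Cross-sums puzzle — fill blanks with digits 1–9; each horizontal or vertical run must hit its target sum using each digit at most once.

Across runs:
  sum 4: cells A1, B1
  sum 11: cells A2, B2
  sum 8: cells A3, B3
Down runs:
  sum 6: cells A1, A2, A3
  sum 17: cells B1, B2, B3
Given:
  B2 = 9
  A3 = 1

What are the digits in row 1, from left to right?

4 in 2 cells must be {1,3}; 6 in 3 cells must be {1,2,3}.
Given what's placed, A1 must be 3 to fit the 4 across and 6 down.
B1 = 4 − 3 = 1 completes the 4 across.
A2 = 11 − 9 = 2 completes the 11 across.
B3 = 8 − 1 = 7 completes the 8 across.

3 1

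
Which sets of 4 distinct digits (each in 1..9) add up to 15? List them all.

{1,2,3,9}; {1,2,4,8}; {1,2,5,7}; {1,3,4,7}; {1,3,5,6}; {2,3,4,6}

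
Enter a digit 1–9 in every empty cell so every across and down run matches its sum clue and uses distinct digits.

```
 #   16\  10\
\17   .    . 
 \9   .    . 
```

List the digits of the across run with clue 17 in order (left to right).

9, 8

17 in 2 cells must be {8,9}; 16 in 2 cells must be {7,9}.
The 17 across and the 16 down share only 9, so R1C1 = 9.
R1C2 = 17 − 9 = 8 completes the 17 across.
R2C1 = 16 − 9 = 7 completes the 16 down.
R2C2 = 9 − 7 = 2 completes the 9 across.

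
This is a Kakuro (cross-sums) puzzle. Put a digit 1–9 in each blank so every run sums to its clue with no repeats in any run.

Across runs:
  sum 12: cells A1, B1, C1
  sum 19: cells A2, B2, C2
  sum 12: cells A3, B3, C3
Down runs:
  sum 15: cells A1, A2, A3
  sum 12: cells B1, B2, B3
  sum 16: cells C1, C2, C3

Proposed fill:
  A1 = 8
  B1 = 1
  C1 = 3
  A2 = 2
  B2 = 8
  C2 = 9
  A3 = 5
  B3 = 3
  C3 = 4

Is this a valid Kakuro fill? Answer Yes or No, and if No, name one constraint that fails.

Across: 8+1+3=12; 2+8+9=19; 5+3+4=12. Down: 8+2+5=15; 1+8+3=12; 3+9+4=16. No digit repeats within any run.

Yes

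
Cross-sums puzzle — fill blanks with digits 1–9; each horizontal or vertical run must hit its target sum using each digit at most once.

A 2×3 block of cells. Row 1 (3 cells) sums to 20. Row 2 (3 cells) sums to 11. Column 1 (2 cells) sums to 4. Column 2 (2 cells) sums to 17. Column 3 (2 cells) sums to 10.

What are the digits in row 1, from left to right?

3, 9, 8

4 in 2 cells must be {1,3}; 17 in 2 cells must be {8,9}.
The 20 across and the 4 down share only 3, so (1,1) = 3.
(2,1) = 4 − 3 = 1 completes the 4 down.
Given what's placed, (2,2) must be 8 to fit the 11 across and 17 down.
(2,3) = 11 − 9 = 2 completes the 11 across.
(1,2) = 17 − 8 = 9 completes the 17 down.
(1,3) = 20 − 12 = 8 completes the 20 across.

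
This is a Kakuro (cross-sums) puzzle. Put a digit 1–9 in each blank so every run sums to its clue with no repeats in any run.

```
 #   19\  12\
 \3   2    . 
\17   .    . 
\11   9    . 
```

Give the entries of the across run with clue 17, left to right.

3 in 2 cells must be {1,2}; 17 in 2 cells must be {8,9}.
R1C2 = 3 − 2 = 1 completes the 3 across.
R2C1 = 19 − 11 = 8 completes the 19 down.
R2C2 = 17 − 8 = 9 completes the 17 across.
R3C2 = 11 − 9 = 2 completes the 11 across.

8, 9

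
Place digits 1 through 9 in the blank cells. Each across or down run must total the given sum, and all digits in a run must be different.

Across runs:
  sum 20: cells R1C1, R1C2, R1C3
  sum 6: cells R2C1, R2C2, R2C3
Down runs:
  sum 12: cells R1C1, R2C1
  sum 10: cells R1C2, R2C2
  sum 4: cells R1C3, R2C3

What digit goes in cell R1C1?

9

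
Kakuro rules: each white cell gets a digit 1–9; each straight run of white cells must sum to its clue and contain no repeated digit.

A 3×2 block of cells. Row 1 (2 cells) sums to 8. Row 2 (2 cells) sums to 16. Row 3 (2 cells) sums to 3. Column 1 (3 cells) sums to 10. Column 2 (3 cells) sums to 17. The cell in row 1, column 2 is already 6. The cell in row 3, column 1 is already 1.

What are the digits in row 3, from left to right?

1 2

16 in 2 cells must be {7,9}; 3 in 2 cells must be {1,2}.
(1,1) = 8 − 6 = 2 completes the 8 across.
(2,1) = 10 − 3 = 7 completes the 10 down.
(2,2) = 16 − 7 = 9 completes the 16 across.
(3,2) = 3 − 1 = 2 completes the 3 across.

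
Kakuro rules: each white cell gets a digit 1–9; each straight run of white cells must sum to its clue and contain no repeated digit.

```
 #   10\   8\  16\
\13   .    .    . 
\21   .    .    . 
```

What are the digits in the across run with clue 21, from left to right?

16 in 2 cells must be {7,9}.
Nothing is forced directly, so branch on R2C2, whose candidates are 5 or 6 or 7. If R2C2 = 6: that forces R1C2 = 2, R1C3 = 7, after which R2C3 would have to be in {7,8} for the 21 across but in {9} for the 16 down — contradiction. If R2C2 = 7: that forces R1C2 = 1, R2C3 = 9, R1C3 = 7, after which R2C1 would have to be in {5} for the 21 across but in {1,2,3,4,6,7,8,9} for the 10 down — contradiction. So R2C2 = 5.
R1C2 = 8 − 5 = 3 completes the 8 down.
Given what's placed, R1C3 must be 9 to fit the 13 across and 16 down.
R2C3 = 16 − 9 = 7 completes the 16 down.
R1C1 = 13 − 12 = 1 completes the 13 across.
R2C1 = 21 − 12 = 9 completes the 21 across.

9 5 7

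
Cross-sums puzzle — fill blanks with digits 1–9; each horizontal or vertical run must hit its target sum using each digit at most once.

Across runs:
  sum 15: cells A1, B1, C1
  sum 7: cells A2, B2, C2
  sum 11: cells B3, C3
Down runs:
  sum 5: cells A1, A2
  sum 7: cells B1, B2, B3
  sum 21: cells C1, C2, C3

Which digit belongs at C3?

9

7 in 3 cells must be {1,2,4}.
Only 4 fits C2 under both its across sum 7 and down sum 21.
Nothing is forced directly, so branch on B3, whose candidates are 2 or 4. If B3 = 4: then C3 would have to be in {7} for the 11 across but in {8,9} for the 21 down — contradiction. So B3 = 2.
B2 = 1: the only remaining digit allowed by both the 7 across and the 7 down.
C3 = 11 − 2 = 9 completes the 11 across.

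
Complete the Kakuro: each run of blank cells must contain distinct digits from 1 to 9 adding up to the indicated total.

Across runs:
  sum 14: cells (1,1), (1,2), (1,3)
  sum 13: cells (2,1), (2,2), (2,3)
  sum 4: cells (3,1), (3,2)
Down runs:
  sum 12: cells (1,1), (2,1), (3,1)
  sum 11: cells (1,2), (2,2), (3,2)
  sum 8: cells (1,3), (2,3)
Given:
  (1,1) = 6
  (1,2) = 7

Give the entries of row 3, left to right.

4 in 2 cells must be {1,3}.
(1,3) = 14 − 13 = 1 completes the 14 across.
(2,3) = 8 − 1 = 7 completes the 8 down.
Given what's placed, (3,1) must be 1 to fit the 4 across and 12 down.
(3,2) = 4 − 1 = 3 completes the 4 across.
(2,1) = 12 − 7 = 5 completes the 12 down.
(2,2) = 13 − 12 = 1 completes the 13 across.

1, 3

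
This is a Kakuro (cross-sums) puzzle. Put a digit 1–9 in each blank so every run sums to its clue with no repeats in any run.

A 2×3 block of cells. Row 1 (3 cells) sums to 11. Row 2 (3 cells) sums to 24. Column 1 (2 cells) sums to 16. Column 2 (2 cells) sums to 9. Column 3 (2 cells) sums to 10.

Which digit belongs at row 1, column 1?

7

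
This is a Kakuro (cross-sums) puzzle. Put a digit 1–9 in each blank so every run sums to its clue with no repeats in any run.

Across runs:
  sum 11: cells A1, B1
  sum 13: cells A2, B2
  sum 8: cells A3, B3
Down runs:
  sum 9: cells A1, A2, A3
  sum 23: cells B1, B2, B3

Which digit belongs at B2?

23 in 3 cells must be {6,8,9}.
The 8 across and the 23 down share only 6, so B3 = 6.
A3 = 8 − 6 = 2 completes the 8 across.
Nothing is forced directly, so branch on B1, whose candidates are 8 or 9. If B1 = 9: then A1 would have to be in {2} for the 11 across but in {1,3,4,6} for the 9 down — contradiction. So B1 = 8.
A1 = 11 − 8 = 3 completes the 11 across.
A2 = 9 − 5 = 4 completes the 9 down.
B2 = 13 − 4 = 9 completes the 13 across.

9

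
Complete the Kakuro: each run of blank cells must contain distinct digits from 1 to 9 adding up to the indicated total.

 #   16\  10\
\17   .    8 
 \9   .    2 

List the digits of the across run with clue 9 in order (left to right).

7, 2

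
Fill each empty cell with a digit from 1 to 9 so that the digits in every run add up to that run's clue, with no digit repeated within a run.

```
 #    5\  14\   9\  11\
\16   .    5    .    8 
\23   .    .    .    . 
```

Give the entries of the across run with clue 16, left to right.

R2C2 = 14 − 5 = 9 completes the 14 down.
R2C4 = 11 − 8 = 3 completes the 11 down.
Given what's placed, R2C1 must be 4 to fit the 23 across and 5 down.
R2C3 = 23 − 16 = 7 completes the 23 across.
R1C1 = 5 − 4 = 1 completes the 5 down.
R1C3 = 16 − 14 = 2 completes the 16 across.

1 5 2 8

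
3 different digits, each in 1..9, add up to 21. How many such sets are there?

3 distinct digits from 1–9 sum between 6 and 24.
Enumerating: {4,8,9}, {5,7,9}, {6,7,8}.

3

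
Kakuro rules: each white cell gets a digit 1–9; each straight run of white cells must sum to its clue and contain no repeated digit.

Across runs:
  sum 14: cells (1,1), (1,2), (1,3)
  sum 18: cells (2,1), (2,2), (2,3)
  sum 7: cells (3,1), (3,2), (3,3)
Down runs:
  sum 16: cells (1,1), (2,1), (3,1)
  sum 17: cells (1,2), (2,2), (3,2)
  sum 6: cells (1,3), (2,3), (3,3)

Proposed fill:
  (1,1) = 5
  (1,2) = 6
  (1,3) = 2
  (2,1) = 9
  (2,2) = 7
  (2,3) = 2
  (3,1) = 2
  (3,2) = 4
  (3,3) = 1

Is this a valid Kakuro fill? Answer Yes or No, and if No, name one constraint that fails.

No — the across run (1,1)–(1,3) sums to 13, not 14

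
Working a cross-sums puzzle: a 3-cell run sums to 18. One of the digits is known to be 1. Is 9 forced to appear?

Yes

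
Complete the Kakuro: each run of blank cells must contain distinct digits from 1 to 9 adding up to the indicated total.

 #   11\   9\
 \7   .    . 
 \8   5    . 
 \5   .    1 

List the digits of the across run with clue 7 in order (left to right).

R2C2 = 8 − 5 = 3 completes the 8 across.
R3C1 = 5 − 1 = 4 completes the 5 across.
R1C1 = 11 − 9 = 2 completes the 11 down.
R1C2 = 7 − 2 = 5 completes the 7 across.

2 5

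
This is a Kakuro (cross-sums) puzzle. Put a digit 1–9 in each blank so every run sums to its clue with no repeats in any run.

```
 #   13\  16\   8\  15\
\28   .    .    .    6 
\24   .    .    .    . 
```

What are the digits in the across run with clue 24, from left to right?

5, 7, 3, 9

16 in 2 cells must be {7,9}.
Given what's placed, R1C2 must be 9 to fit the 28 across and 16 down.
Given what's placed, R1C3 must be 5 to fit the 28 across and 8 down.
R2C2 = 16 − 9 = 7 completes the 16 down.
R2C3 = 8 − 5 = 3 completes the 8 down.
R2C4 = 15 − 6 = 9 completes the 15 down.
R1C1 = 28 − 20 = 8 completes the 28 across.
R2C1 = 24 − 19 = 5 completes the 24 across.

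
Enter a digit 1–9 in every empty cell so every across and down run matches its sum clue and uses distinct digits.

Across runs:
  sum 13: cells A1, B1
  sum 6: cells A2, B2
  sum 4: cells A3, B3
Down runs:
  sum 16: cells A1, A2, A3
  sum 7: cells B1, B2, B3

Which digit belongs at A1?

9

4 in 2 cells must be {1,3}; 7 in 3 cells must be {1,2,4}.
The 13 across and the 7 down share only 4, so B1 = 4.
Given what's placed, B3 must be 1 to fit the 4 across and 7 down.
A1 = 13 − 4 = 9 completes the 13 across.
B2 = 7 − 5 = 2 completes the 7 down.
A3 = 4 − 1 = 3 completes the 4 across.
A2 = 6 − 2 = 4 completes the 6 across.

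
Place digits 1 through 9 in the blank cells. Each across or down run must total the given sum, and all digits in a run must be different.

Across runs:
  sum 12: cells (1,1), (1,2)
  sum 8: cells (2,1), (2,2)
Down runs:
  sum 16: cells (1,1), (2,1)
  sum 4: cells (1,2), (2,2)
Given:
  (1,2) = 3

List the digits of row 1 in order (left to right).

9 3

16 in 2 cells must be {7,9}; 4 in 2 cells must be {1,3}.
(1,1) = 12 − 3 = 9 completes the 12 across.
(2,1) = 16 − 9 = 7 completes the 16 down.
(2,2) = 8 − 7 = 1 completes the 8 across.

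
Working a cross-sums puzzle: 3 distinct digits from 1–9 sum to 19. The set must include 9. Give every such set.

{2,8,9}; {3,7,9}; {4,6,9}

3 distinct digits from 1–9 sum between 6 and 24.
Keeping only sets containing 9.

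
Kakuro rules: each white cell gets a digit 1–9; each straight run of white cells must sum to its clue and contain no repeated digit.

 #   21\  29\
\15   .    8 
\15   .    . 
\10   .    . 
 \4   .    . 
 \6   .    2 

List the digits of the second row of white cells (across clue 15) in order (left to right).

4 in 2 cells must be {1,3}.
R1C1 = 15 − 8 = 7 completes the 15 across.
Given what's placed, R4C2 must be 3 to fit the 4 across and 29 down.
R5C1 = 6 − 2 = 4 completes the 6 across.
Given what's placed, R2C1 must be 6 to fit the 15 across and 21 down.
R2C2 = 15 − 6 = 9 completes the 15 across.

6, 9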